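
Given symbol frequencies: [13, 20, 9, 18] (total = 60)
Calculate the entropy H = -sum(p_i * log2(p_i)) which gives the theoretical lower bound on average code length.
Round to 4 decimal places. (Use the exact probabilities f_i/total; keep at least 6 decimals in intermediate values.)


Per-symbol terms -p_i * log2(p_i) with p_i = f_i/60:
  p = 13/60 = 0.216667: log2(p) = -2.206451, -p*log2(p) = 0.478064
  p = 20/60 = 0.333333: log2(p) = -1.584963, -p*log2(p) = 0.528321
  p = 9/60 = 0.150000: log2(p) = -2.736966, -p*log2(p) = 0.410545
  p = 18/60 = 0.300000: log2(p) = -1.736966, -p*log2(p) = 0.521090
H = 0.478064 + 0.528321 + 0.410545 + 0.521090 = 1.938020

H = 1.938 bits/symbol


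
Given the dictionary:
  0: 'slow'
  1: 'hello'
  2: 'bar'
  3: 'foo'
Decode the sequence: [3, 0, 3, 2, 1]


Look up each index in the dictionary:
  3 -> 'foo'
  0 -> 'slow'
  3 -> 'foo'
  2 -> 'bar'
  1 -> 'hello'

Decoded: "foo slow foo bar hello"


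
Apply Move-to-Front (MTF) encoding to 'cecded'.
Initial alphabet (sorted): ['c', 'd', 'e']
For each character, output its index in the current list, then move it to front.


MTF encoding:
'c': index 0 in ['c', 'd', 'e'] -> ['c', 'd', 'e']
'e': index 2 in ['c', 'd', 'e'] -> ['e', 'c', 'd']
'c': index 1 in ['e', 'c', 'd'] -> ['c', 'e', 'd']
'd': index 2 in ['c', 'e', 'd'] -> ['d', 'c', 'e']
'e': index 2 in ['d', 'c', 'e'] -> ['e', 'd', 'c']
'd': index 1 in ['e', 'd', 'c'] -> ['d', 'e', 'c']


Output: [0, 2, 1, 2, 2, 1]


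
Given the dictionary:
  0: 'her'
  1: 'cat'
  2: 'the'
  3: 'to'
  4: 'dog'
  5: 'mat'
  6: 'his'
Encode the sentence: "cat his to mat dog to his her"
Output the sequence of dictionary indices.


Look up each word in the dictionary:
  'cat' -> 1
  'his' -> 6
  'to' -> 3
  'mat' -> 5
  'dog' -> 4
  'to' -> 3
  'his' -> 6
  'her' -> 0

Encoded: [1, 6, 3, 5, 4, 3, 6, 0]


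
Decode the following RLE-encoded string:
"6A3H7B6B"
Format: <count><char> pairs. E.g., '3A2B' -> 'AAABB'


Expanding each <count><char> pair:
  6A -> 'AAAAAA'
  3H -> 'HHH'
  7B -> 'BBBBBBB'
  6B -> 'BBBBBB'

Decoded = AAAAAAHHHBBBBBBBBBBBBB


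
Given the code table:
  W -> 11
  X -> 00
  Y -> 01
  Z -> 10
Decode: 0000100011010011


Decoding:
00 -> X
00 -> X
10 -> Z
00 -> X
11 -> W
01 -> Y
00 -> X
11 -> W


Result: XXZXWYXW


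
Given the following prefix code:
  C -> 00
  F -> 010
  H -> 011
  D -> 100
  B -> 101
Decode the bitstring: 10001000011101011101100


Decoding step by step:
Bits 100 -> D
Bits 010 -> F
Bits 00 -> C
Bits 011 -> H
Bits 101 -> B
Bits 011 -> H
Bits 101 -> B
Bits 100 -> D


Decoded message: DFCHBHBD


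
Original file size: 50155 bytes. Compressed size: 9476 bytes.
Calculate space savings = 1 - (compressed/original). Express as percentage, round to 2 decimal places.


ratio = compressed/original = 9476/50155 = 0.188934
savings = 1 - ratio = 1 - 0.188934 = 0.811066
as a percentage: 0.811066 * 100 = 81.11%

Space savings = 1 - 9476/50155 = 81.11%


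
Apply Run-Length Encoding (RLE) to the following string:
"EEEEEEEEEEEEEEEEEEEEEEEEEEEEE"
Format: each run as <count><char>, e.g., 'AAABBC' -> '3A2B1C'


Scanning runs left to right:
  i=0: run of 'E' x 29 -> '29E'

RLE = 29E


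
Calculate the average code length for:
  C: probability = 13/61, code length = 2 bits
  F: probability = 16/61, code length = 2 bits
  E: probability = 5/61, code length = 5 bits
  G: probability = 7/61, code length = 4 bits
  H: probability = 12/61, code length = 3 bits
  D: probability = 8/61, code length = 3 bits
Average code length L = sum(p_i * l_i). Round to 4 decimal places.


Weighted contributions p_i * l_i:
  C: (13/61) * 2 = 26/61
  F: (16/61) * 2 = 32/61
  E: (5/61) * 5 = 25/61
  G: (7/61) * 4 = 28/61
  H: (12/61) * 3 = 36/61
  D: (8/61) * 3 = 24/61
Sum = (26 + 32 + 25 + 28 + 36 + 24)/61 = 171/61

L = 171/61 = 2.8033 bits/symbol


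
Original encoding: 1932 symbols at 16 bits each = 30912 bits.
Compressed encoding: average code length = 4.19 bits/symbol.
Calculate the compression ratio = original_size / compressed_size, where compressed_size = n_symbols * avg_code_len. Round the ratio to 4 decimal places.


original_size = n_symbols * orig_bits = 1932 * 16 = 30912 bits
compressed_size = n_symbols * avg_code_len = 1932 * 4.19 = 8095.08 bits
ratio = original_size / compressed_size = 30912 / 8095.08 = 3.8186

Compression ratio = 3.8186


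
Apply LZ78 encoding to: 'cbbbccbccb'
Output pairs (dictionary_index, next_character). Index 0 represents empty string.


LZ78 encoding steps:
Dictionary: {0: ''}
Step 1: w='' (idx 0), next='c' -> output (0, 'c'), add 'c' as idx 1
Step 2: w='' (idx 0), next='b' -> output (0, 'b'), add 'b' as idx 2
Step 3: w='b' (idx 2), next='b' -> output (2, 'b'), add 'bb' as idx 3
Step 4: w='c' (idx 1), next='c' -> output (1, 'c'), add 'cc' as idx 4
Step 5: w='b' (idx 2), next='c' -> output (2, 'c'), add 'bc' as idx 5
Step 6: w='c' (idx 1), next='b' -> output (1, 'b'), add 'cb' as idx 6


Encoded: [(0, 'c'), (0, 'b'), (2, 'b'), (1, 'c'), (2, 'c'), (1, 'b')]


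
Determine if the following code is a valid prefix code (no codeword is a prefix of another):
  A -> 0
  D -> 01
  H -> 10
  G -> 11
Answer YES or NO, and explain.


Checking each pair (does one codeword prefix another?):
  A='0' vs D='01': prefix -- VIOLATION

NO -- this is NOT a valid prefix code. A (0) is a prefix of D (01).


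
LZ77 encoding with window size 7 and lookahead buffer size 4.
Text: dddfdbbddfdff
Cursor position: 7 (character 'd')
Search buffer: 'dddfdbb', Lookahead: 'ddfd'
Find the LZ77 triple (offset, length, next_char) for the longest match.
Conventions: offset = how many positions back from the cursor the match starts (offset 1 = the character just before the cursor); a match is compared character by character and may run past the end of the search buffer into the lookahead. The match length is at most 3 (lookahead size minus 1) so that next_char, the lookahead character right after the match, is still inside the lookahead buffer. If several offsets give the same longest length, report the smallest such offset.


Try each offset into the search buffer:
  offset=1 (pos 6, char 'b'): match length 0
  offset=2 (pos 5, char 'b'): match length 0
  offset=3 (pos 4, char 'd'): match length 1
  offset=4 (pos 3, char 'f'): match length 0
  offset=5 (pos 2, char 'd'): match length 1
  offset=6 (pos 1, char 'd'): match length 3
  offset=7 (pos 0, char 'd'): match length 2
Longest match has length 3 at offset 6.
next_char = character at position 7 + 3 = 10 -> 'd'

Best match: offset=6, length=3 (matching 'ddf' starting at position 1)
LZ77 triple: (6, 3, 'd')


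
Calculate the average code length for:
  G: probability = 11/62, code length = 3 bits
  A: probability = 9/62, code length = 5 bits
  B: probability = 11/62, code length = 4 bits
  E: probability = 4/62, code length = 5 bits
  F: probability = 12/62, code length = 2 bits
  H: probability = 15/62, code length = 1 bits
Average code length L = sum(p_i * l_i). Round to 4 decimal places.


Weighted contributions p_i * l_i:
  G: (11/62) * 3 = 33/62
  A: (9/62) * 5 = 45/62
  B: (11/62) * 4 = 44/62
  E: (4/62) * 5 = 20/62
  F: (12/62) * 2 = 24/62
  H: (15/62) * 1 = 15/62
Sum = (33 + 45 + 44 + 20 + 24 + 15)/62 = 181/62

L = 181/62 = 2.9194 bits/symbol


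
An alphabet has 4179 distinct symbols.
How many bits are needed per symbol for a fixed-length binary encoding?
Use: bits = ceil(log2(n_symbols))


log2(4179) = 12.0289
Bracket: 2^12 = 4096 < 4179 <= 2^13 = 8192
So ceil(log2(4179)) = 13

bits = ceil(log2(4179)) = ceil(12.0289) = 13 bits


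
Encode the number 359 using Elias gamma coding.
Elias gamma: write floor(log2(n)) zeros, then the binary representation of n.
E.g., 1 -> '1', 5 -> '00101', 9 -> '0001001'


num_bits = floor(log2(359)) + 1 = 9
leading_zeros = num_bits - 1 = 8
binary(359) = 101100111

Elias gamma(359) = '00000000' + '101100111' = 00000000101100111 (17 bits)


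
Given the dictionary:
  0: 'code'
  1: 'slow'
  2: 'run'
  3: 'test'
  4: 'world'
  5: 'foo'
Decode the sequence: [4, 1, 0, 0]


Look up each index in the dictionary:
  4 -> 'world'
  1 -> 'slow'
  0 -> 'code'
  0 -> 'code'

Decoded: "world slow code code"


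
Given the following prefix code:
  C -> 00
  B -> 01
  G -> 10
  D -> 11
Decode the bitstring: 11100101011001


Decoding step by step:
Bits 11 -> D
Bits 10 -> G
Bits 01 -> B
Bits 01 -> B
Bits 01 -> B
Bits 10 -> G
Bits 01 -> B


Decoded message: DGBBBGB


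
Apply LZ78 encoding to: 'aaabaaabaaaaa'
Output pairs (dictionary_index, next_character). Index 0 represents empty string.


LZ78 encoding steps:
Dictionary: {0: ''}
Step 1: w='' (idx 0), next='a' -> output (0, 'a'), add 'a' as idx 1
Step 2: w='a' (idx 1), next='a' -> output (1, 'a'), add 'aa' as idx 2
Step 3: w='' (idx 0), next='b' -> output (0, 'b'), add 'b' as idx 3
Step 4: w='aa' (idx 2), next='a' -> output (2, 'a'), add 'aaa' as idx 4
Step 5: w='b' (idx 3), next='a' -> output (3, 'a'), add 'ba' as idx 5
Step 6: w='aaa' (idx 4), next='a' -> output (4, 'a'), add 'aaaa' as idx 6


Encoded: [(0, 'a'), (1, 'a'), (0, 'b'), (2, 'a'), (3, 'a'), (4, 'a')]


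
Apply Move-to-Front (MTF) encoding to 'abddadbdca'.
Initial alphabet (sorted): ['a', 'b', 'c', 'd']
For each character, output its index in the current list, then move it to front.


MTF encoding:
'a': index 0 in ['a', 'b', 'c', 'd'] -> ['a', 'b', 'c', 'd']
'b': index 1 in ['a', 'b', 'c', 'd'] -> ['b', 'a', 'c', 'd']
'd': index 3 in ['b', 'a', 'c', 'd'] -> ['d', 'b', 'a', 'c']
'd': index 0 in ['d', 'b', 'a', 'c'] -> ['d', 'b', 'a', 'c']
'a': index 2 in ['d', 'b', 'a', 'c'] -> ['a', 'd', 'b', 'c']
'd': index 1 in ['a', 'd', 'b', 'c'] -> ['d', 'a', 'b', 'c']
'b': index 2 in ['d', 'a', 'b', 'c'] -> ['b', 'd', 'a', 'c']
'd': index 1 in ['b', 'd', 'a', 'c'] -> ['d', 'b', 'a', 'c']
'c': index 3 in ['d', 'b', 'a', 'c'] -> ['c', 'd', 'b', 'a']
'a': index 3 in ['c', 'd', 'b', 'a'] -> ['a', 'c', 'd', 'b']


Output: [0, 1, 3, 0, 2, 1, 2, 1, 3, 3]


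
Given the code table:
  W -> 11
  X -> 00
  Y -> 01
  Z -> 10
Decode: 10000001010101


Decoding:
10 -> Z
00 -> X
00 -> X
01 -> Y
01 -> Y
01 -> Y
01 -> Y


Result: ZXXYYYY


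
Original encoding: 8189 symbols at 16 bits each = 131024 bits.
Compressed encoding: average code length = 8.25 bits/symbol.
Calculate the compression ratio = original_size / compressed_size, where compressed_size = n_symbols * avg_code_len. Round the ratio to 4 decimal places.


original_size = n_symbols * orig_bits = 8189 * 16 = 131024 bits
compressed_size = n_symbols * avg_code_len = 8189 * 8.25 = 67559.25 bits
ratio = original_size / compressed_size = 131024 / 67559.25 = 1.9394

Compression ratio = 1.9394


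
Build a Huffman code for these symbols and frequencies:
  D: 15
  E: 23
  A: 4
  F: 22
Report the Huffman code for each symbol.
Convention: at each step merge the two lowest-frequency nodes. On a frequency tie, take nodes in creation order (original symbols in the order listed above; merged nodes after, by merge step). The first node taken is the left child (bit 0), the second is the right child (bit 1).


Huffman tree construction:
Step 1: Merge A(4) + D(15) = 19
Step 2: Merge (A+D)(19) + F(22) = 41
Step 3: Merge E(23) + ((A+D)+F)(41) = 64
Read each symbol's code off the tree from the root (left child = 0, right child = 1).

Codes:
  D: 101 (length 3)
  E: 0 (length 1)
  A: 100 (length 3)
  F: 11 (length 2)
Average code length: 124/64 = 1.9375 bits/symbol


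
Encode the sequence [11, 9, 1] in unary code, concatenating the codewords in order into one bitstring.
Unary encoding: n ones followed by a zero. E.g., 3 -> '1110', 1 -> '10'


Encode each number as n ones followed by a terminating 0:
  11 -> 111111111110 (12 bits)
  9 -> 1111111110 (10 bits)
  1 -> 10 (2 bits)
Total length = 12 + 10 + 2 = 24 bits.

Unary([11, 9, 1]) = 111111111110111111111010 (24 bits)


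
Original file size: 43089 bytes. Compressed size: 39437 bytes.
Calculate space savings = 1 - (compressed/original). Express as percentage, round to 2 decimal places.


ratio = compressed/original = 39437/43089 = 0.915245
savings = 1 - ratio = 1 - 0.915245 = 0.084755
as a percentage: 0.084755 * 100 = 8.48%

Space savings = 1 - 39437/43089 = 8.48%


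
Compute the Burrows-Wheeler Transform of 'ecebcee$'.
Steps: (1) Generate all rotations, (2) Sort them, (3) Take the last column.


Rotations (sorted):
  0: $ecebcee -> last char: e
  1: bcee$ece -> last char: e
  2: cebcee$e -> last char: e
  3: cee$eceb -> last char: b
  4: e$ecebce -> last char: e
  5: ebcee$ec -> last char: c
  6: ecebcee$ -> last char: $
  7: ee$ecebc -> last char: c


BWT = eeebec$c


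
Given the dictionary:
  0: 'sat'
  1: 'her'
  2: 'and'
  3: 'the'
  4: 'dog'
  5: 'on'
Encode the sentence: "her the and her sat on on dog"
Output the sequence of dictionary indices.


Look up each word in the dictionary:
  'her' -> 1
  'the' -> 3
  'and' -> 2
  'her' -> 1
  'sat' -> 0
  'on' -> 5
  'on' -> 5
  'dog' -> 4

Encoded: [1, 3, 2, 1, 0, 5, 5, 4]


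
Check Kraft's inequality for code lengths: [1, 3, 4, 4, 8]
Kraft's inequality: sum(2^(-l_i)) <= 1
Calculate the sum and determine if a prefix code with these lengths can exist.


Sum = 2^(-1) + 2^(-3) + 2^(-4) + 2^(-4) + 2^(-8)
    = 0.5 + 0.125 + 0.0625 + 0.0625 + 0.00390625
    = 193/256 = 0.75390625
Since 0.75390625 <= 1, Kraft's inequality IS satisfied.
A prefix code with these lengths CAN exist.

Kraft sum = 0.75390625. Satisfied.


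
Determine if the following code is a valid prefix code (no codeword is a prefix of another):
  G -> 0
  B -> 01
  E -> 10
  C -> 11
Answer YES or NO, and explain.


Checking each pair (does one codeword prefix another?):
  G='0' vs B='01': prefix -- VIOLATION

NO -- this is NOT a valid prefix code. G (0) is a prefix of B (01).


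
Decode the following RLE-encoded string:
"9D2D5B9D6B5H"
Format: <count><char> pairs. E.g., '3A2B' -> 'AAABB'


Expanding each <count><char> pair:
  9D -> 'DDDDDDDDD'
  2D -> 'DD'
  5B -> 'BBBBB'
  9D -> 'DDDDDDDDD'
  6B -> 'BBBBBB'
  5H -> 'HHHHH'

Decoded = DDDDDDDDDDDBBBBBDDDDDDDDDBBBBBBHHHHH


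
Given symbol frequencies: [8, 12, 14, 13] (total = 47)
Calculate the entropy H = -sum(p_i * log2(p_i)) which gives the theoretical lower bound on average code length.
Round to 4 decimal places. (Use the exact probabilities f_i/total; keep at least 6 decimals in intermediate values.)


Per-symbol terms -p_i * log2(p_i) with p_i = f_i/47:
  p = 8/47 = 0.170213: log2(p) = -2.554589, -p*log2(p) = 0.434824
  p = 12/47 = 0.255319: log2(p) = -1.969626, -p*log2(p) = 0.502883
  p = 14/47 = 0.297872: log2(p) = -1.747234, -p*log2(p) = 0.520453
  p = 13/47 = 0.276596: log2(p) = -1.854149, -p*log2(p) = 0.512850
H = 0.434824 + 0.502883 + 0.520453 + 0.512850 = 1.971010

H = 1.971 bits/symbol


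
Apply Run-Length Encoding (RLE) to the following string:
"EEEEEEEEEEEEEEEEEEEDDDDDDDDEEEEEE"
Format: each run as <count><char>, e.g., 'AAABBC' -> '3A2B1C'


Scanning runs left to right:
  i=0: run of 'E' x 19 -> '19E'
  i=19: run of 'D' x 8 -> '8D'
  i=27: run of 'E' x 6 -> '6E'

RLE = 19E8D6E


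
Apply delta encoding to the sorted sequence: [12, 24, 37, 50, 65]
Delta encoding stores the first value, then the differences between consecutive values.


First value: 12
Deltas:
  24 - 12 = 12
  37 - 24 = 13
  50 - 37 = 13
  65 - 50 = 15


Delta encoded: [12, 12, 13, 13, 15]


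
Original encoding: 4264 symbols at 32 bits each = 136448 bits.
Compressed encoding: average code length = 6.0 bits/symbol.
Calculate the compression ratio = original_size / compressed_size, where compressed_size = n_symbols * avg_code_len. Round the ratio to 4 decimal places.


original_size = n_symbols * orig_bits = 4264 * 32 = 136448 bits
compressed_size = n_symbols * avg_code_len = 4264 * 6.0 = 25584.0 bits
ratio = original_size / compressed_size = 136448 / 25584.0 = 5.3333

Compression ratio = 5.3333


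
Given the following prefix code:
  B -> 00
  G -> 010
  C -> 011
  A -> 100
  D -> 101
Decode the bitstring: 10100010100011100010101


Decoding step by step:
Bits 101 -> D
Bits 00 -> B
Bits 010 -> G
Bits 100 -> A
Bits 011 -> C
Bits 100 -> A
Bits 010 -> G
Bits 101 -> D


Decoded message: DBGACAGD


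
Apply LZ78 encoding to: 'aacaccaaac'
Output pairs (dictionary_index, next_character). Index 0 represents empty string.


LZ78 encoding steps:
Dictionary: {0: ''}
Step 1: w='' (idx 0), next='a' -> output (0, 'a'), add 'a' as idx 1
Step 2: w='a' (idx 1), next='c' -> output (1, 'c'), add 'ac' as idx 2
Step 3: w='ac' (idx 2), next='c' -> output (2, 'c'), add 'acc' as idx 3
Step 4: w='a' (idx 1), next='a' -> output (1, 'a'), add 'aa' as idx 4
Step 5: w='ac' (idx 2), end of input -> output (2, '')


Encoded: [(0, 'a'), (1, 'c'), (2, 'c'), (1, 'a'), (2, '')]


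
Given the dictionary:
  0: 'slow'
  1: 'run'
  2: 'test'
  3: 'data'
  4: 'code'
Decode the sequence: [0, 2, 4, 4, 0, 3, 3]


Look up each index in the dictionary:
  0 -> 'slow'
  2 -> 'test'
  4 -> 'code'
  4 -> 'code'
  0 -> 'slow'
  3 -> 'data'
  3 -> 'data'

Decoded: "slow test code code slow data data"


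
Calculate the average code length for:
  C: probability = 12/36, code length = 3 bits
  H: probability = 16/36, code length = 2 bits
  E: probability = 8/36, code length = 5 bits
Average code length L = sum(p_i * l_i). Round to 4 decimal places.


Weighted contributions p_i * l_i:
  C: (12/36) * 3 = 36/36
  H: (16/36) * 2 = 32/36
  E: (8/36) * 5 = 40/36
Sum = (36 + 32 + 40)/36 = 108/36

L = 108/36 = 3.0000 bits/symbol


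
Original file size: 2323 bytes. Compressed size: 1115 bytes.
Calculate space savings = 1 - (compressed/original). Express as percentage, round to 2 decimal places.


ratio = compressed/original = 1115/2323 = 0.479983
savings = 1 - ratio = 1 - 0.479983 = 0.520017
as a percentage: 0.520017 * 100 = 52.0%

Space savings = 1 - 1115/2323 = 52.0%


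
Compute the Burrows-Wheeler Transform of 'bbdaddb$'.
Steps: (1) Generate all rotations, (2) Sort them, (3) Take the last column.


Rotations (sorted):
  0: $bbdaddb -> last char: b
  1: addb$bbd -> last char: d
  2: b$bbdadd -> last char: d
  3: bbdaddb$ -> last char: $
  4: bdaddb$b -> last char: b
  5: daddb$bb -> last char: b
  6: db$bbdad -> last char: d
  7: ddb$bbda -> last char: a


BWT = bdd$bbda


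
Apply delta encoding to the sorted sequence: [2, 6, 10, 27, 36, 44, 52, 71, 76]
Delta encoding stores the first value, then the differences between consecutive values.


First value: 2
Deltas:
  6 - 2 = 4
  10 - 6 = 4
  27 - 10 = 17
  36 - 27 = 9
  44 - 36 = 8
  52 - 44 = 8
  71 - 52 = 19
  76 - 71 = 5


Delta encoded: [2, 4, 4, 17, 9, 8, 8, 19, 5]


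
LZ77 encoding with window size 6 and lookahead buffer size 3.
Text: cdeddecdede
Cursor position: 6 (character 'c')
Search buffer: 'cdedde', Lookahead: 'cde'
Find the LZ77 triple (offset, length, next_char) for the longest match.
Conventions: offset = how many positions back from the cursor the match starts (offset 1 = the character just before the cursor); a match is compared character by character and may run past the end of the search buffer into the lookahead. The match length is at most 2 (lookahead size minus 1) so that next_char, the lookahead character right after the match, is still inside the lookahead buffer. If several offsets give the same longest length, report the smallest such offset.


Try each offset into the search buffer:
  offset=1 (pos 5, char 'e'): match length 0
  offset=2 (pos 4, char 'd'): match length 0
  offset=3 (pos 3, char 'd'): match length 0
  offset=4 (pos 2, char 'e'): match length 0
  offset=5 (pos 1, char 'd'): match length 0
  offset=6 (pos 0, char 'c'): match length 2
Longest match has length 2 at offset 6.
next_char = character at position 6 + 2 = 8 -> 'e'

Best match: offset=6, length=2 (matching 'cd' starting at position 0)
LZ77 triple: (6, 2, 'e')


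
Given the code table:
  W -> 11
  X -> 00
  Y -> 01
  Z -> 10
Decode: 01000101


Decoding:
01 -> Y
00 -> X
01 -> Y
01 -> Y


Result: YXYY


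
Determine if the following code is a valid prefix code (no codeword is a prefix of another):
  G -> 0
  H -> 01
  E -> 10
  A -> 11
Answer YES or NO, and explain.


Checking each pair (does one codeword prefix another?):
  G='0' vs H='01': prefix -- VIOLATION

NO -- this is NOT a valid prefix code. G (0) is a prefix of H (01).


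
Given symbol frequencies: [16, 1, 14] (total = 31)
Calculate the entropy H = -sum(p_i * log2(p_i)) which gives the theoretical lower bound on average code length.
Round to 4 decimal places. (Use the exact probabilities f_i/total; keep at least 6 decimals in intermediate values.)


Per-symbol terms -p_i * log2(p_i) with p_i = f_i/31:
  p = 16/31 = 0.516129: log2(p) = -0.954196, -p*log2(p) = 0.492488
  p = 1/31 = 0.032258: log2(p) = -4.954196, -p*log2(p) = 0.159813
  p = 14/31 = 0.451613: log2(p) = -1.146841, -p*log2(p) = 0.517928
H = 0.492488 + 0.159813 + 0.517928 = 1.170229

H = 1.1702 bits/symbol


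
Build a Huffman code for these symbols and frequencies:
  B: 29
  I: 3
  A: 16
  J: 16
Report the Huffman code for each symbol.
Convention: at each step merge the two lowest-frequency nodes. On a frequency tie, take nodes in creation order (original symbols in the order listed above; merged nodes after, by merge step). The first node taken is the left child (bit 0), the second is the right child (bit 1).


Huffman tree construction:
Step 1: Merge I(3) + A(16) = 19
Step 2: Merge J(16) + (I+A)(19) = 35
Step 3: Merge B(29) + (J+(I+A))(35) = 64
Read each symbol's code off the tree from the root (left child = 0, right child = 1).

Codes:
  B: 0 (length 1)
  I: 110 (length 3)
  A: 111 (length 3)
  J: 10 (length 2)
Average code length: 118/64 = 1.8438 bits/symbol


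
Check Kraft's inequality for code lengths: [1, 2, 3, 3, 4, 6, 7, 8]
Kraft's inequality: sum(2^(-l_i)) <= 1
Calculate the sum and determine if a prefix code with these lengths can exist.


Sum = 2^(-1) + 2^(-2) + 2^(-3) + 2^(-3) + 2^(-4) + 2^(-6) + 2^(-7) + 2^(-8)
    = 0.5 + 0.25 + 0.125 + 0.125 + 0.0625 + 0.015625 + 0.0078125 + 0.00390625
    = 279/256 = 1.08984375
Since 1.08984375 > 1, Kraft's inequality is NOT satisfied.
A prefix code with these lengths CANNOT exist.

Kraft sum = 1.08984375. Not satisfied.


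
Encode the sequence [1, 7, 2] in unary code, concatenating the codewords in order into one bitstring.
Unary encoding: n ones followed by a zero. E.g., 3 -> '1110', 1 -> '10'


Encode each number as n ones followed by a terminating 0:
  1 -> 10 (2 bits)
  7 -> 11111110 (8 bits)
  2 -> 110 (3 bits)
Total length = 2 + 8 + 3 = 13 bits.

Unary([1, 7, 2]) = 1011111110110 (13 bits)


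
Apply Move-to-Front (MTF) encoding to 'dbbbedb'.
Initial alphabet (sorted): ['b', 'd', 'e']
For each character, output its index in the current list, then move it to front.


MTF encoding:
'd': index 1 in ['b', 'd', 'e'] -> ['d', 'b', 'e']
'b': index 1 in ['d', 'b', 'e'] -> ['b', 'd', 'e']
'b': index 0 in ['b', 'd', 'e'] -> ['b', 'd', 'e']
'b': index 0 in ['b', 'd', 'e'] -> ['b', 'd', 'e']
'e': index 2 in ['b', 'd', 'e'] -> ['e', 'b', 'd']
'd': index 2 in ['e', 'b', 'd'] -> ['d', 'e', 'b']
'b': index 2 in ['d', 'e', 'b'] -> ['b', 'd', 'e']


Output: [1, 1, 0, 0, 2, 2, 2]


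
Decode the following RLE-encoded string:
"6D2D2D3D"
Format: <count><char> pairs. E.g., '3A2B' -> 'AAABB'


Expanding each <count><char> pair:
  6D -> 'DDDDDD'
  2D -> 'DD'
  2D -> 'DD'
  3D -> 'DDD'

Decoded = DDDDDDDDDDDDD


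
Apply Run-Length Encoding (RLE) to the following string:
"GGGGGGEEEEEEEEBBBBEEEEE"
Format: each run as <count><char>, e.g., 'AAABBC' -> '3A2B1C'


Scanning runs left to right:
  i=0: run of 'G' x 6 -> '6G'
  i=6: run of 'E' x 8 -> '8E'
  i=14: run of 'B' x 4 -> '4B'
  i=18: run of 'E' x 5 -> '5E'

RLE = 6G8E4B5E


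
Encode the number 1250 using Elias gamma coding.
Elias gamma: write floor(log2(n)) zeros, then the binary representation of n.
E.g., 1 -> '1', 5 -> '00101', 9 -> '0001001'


num_bits = floor(log2(1250)) + 1 = 11
leading_zeros = num_bits - 1 = 10
binary(1250) = 10011100010

Elias gamma(1250) = '0000000000' + '10011100010' = 000000000010011100010 (21 bits)


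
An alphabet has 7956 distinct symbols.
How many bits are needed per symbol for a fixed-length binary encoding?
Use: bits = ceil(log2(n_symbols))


log2(7956) = 12.9578
Bracket: 2^12 = 4096 < 7956 <= 2^13 = 8192
So ceil(log2(7956)) = 13

bits = ceil(log2(7956)) = ceil(12.9578) = 13 bits


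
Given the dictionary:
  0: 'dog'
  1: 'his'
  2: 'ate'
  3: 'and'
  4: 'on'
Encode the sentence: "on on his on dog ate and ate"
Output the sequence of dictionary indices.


Look up each word in the dictionary:
  'on' -> 4
  'on' -> 4
  'his' -> 1
  'on' -> 4
  'dog' -> 0
  'ate' -> 2
  'and' -> 3
  'ate' -> 2

Encoded: [4, 4, 1, 4, 0, 2, 3, 2]


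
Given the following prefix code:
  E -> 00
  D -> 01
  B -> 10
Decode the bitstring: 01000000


Decoding step by step:
Bits 01 -> D
Bits 00 -> E
Bits 00 -> E
Bits 00 -> E


Decoded message: DEEE


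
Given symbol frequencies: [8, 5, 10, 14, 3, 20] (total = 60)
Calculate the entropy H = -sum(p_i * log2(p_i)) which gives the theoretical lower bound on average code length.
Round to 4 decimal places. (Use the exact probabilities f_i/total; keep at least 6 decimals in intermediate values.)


Per-symbol terms -p_i * log2(p_i) with p_i = f_i/60:
  p = 8/60 = 0.133333: log2(p) = -2.906891, -p*log2(p) = 0.387585
  p = 5/60 = 0.083333: log2(p) = -3.584963, -p*log2(p) = 0.298747
  p = 10/60 = 0.166667: log2(p) = -2.584963, -p*log2(p) = 0.430827
  p = 14/60 = 0.233333: log2(p) = -2.099536, -p*log2(p) = 0.489892
  p = 3/60 = 0.050000: log2(p) = -4.321928, -p*log2(p) = 0.216096
  p = 20/60 = 0.333333: log2(p) = -1.584963, -p*log2(p) = 0.528321
H = 0.387585 + 0.298747 + 0.430827 + 0.489892 + 0.216096 + 0.528321 = 2.351468

H = 2.3515 bits/symbol


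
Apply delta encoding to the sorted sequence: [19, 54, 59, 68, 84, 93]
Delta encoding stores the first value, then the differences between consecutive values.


First value: 19
Deltas:
  54 - 19 = 35
  59 - 54 = 5
  68 - 59 = 9
  84 - 68 = 16
  93 - 84 = 9


Delta encoded: [19, 35, 5, 9, 16, 9]


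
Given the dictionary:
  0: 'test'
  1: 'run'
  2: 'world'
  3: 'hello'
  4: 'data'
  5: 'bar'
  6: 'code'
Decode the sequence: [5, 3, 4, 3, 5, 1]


Look up each index in the dictionary:
  5 -> 'bar'
  3 -> 'hello'
  4 -> 'data'
  3 -> 'hello'
  5 -> 'bar'
  1 -> 'run'

Decoded: "bar hello data hello bar run"


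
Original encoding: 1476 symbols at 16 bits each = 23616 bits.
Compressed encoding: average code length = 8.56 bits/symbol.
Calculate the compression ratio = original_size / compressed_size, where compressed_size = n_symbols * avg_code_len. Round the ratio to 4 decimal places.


original_size = n_symbols * orig_bits = 1476 * 16 = 23616 bits
compressed_size = n_symbols * avg_code_len = 1476 * 8.56 = 12634.56 bits
ratio = original_size / compressed_size = 23616 / 12634.56 = 1.8692

Compression ratio = 1.8692


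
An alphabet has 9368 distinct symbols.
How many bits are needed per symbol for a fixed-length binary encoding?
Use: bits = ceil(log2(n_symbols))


log2(9368) = 13.1935
Bracket: 2^13 = 8192 < 9368 <= 2^14 = 16384
So ceil(log2(9368)) = 14

bits = ceil(log2(9368)) = ceil(13.1935) = 14 bits


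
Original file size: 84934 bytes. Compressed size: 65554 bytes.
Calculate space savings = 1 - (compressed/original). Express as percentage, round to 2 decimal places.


ratio = compressed/original = 65554/84934 = 0.771823
savings = 1 - ratio = 1 - 0.771823 = 0.228177
as a percentage: 0.228177 * 100 = 22.82%

Space savings = 1 - 65554/84934 = 22.82%


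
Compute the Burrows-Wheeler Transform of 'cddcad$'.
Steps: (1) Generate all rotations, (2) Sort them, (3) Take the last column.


Rotations (sorted):
  0: $cddcad -> last char: d
  1: ad$cddc -> last char: c
  2: cad$cdd -> last char: d
  3: cddcad$ -> last char: $
  4: d$cddca -> last char: a
  5: dcad$cd -> last char: d
  6: ddcad$c -> last char: c


BWT = dcd$adc


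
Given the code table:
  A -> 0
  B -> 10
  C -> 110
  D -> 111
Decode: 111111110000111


Decoding:
111 -> D
111 -> D
110 -> C
0 -> A
0 -> A
0 -> A
111 -> D


Result: DDCAAAD


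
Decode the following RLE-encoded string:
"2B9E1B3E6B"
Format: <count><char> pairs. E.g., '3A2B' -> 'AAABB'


Expanding each <count><char> pair:
  2B -> 'BB'
  9E -> 'EEEEEEEEE'
  1B -> 'B'
  3E -> 'EEE'
  6B -> 'BBBBBB'

Decoded = BBEEEEEEEEEBEEEBBBBBB


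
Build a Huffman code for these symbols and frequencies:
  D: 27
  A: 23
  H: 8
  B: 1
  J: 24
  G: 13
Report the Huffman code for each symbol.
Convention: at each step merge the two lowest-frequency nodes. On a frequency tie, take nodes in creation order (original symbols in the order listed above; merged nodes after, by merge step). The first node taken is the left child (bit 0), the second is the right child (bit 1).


Huffman tree construction:
Step 1: Merge B(1) + H(8) = 9
Step 2: Merge (B+H)(9) + G(13) = 22
Step 3: Merge ((B+H)+G)(22) + A(23) = 45
Step 4: Merge J(24) + D(27) = 51
Step 5: Merge (((B+H)+G)+A)(45) + (J+D)(51) = 96
Read each symbol's code off the tree from the root (left child = 0, right child = 1).

Codes:
  D: 11 (length 2)
  A: 01 (length 2)
  H: 0001 (length 4)
  B: 0000 (length 4)
  J: 10 (length 2)
  G: 001 (length 3)
Average code length: 223/96 = 2.3229 bits/symbol


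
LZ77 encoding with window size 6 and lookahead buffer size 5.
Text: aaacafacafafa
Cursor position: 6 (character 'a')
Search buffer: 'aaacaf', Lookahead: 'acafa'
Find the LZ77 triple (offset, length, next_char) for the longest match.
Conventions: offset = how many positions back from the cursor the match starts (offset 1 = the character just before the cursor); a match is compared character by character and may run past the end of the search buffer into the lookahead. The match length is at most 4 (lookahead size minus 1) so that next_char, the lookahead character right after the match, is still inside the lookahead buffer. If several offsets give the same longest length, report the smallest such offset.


Try each offset into the search buffer:
  offset=1 (pos 5, char 'f'): match length 0
  offset=2 (pos 4, char 'a'): match length 1
  offset=3 (pos 3, char 'c'): match length 0
  offset=4 (pos 2, char 'a'): match length 4
  offset=5 (pos 1, char 'a'): match length 1
  offset=6 (pos 0, char 'a'): match length 1
Longest match has length 4 at offset 4.
next_char = character at position 6 + 4 = 10 -> 'a'

Best match: offset=4, length=4 (matching 'acaf' starting at position 2)
LZ77 triple: (4, 4, 'a')


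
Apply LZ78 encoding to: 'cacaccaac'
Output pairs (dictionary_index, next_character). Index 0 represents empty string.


LZ78 encoding steps:
Dictionary: {0: ''}
Step 1: w='' (idx 0), next='c' -> output (0, 'c'), add 'c' as idx 1
Step 2: w='' (idx 0), next='a' -> output (0, 'a'), add 'a' as idx 2
Step 3: w='c' (idx 1), next='a' -> output (1, 'a'), add 'ca' as idx 3
Step 4: w='c' (idx 1), next='c' -> output (1, 'c'), add 'cc' as idx 4
Step 5: w='a' (idx 2), next='a' -> output (2, 'a'), add 'aa' as idx 5
Step 6: w='c' (idx 1), end of input -> output (1, '')


Encoded: [(0, 'c'), (0, 'a'), (1, 'a'), (1, 'c'), (2, 'a'), (1, '')]


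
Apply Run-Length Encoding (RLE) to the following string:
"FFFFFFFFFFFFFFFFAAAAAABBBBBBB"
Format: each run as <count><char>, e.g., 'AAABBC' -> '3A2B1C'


Scanning runs left to right:
  i=0: run of 'F' x 16 -> '16F'
  i=16: run of 'A' x 6 -> '6A'
  i=22: run of 'B' x 7 -> '7B'

RLE = 16F6A7B


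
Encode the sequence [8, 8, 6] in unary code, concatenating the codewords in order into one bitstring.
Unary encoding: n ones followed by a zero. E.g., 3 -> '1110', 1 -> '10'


Encode each number as n ones followed by a terminating 0:
  8 -> 111111110 (9 bits)
  8 -> 111111110 (9 bits)
  6 -> 1111110 (7 bits)
Total length = 9 + 9 + 7 = 25 bits.

Unary([8, 8, 6]) = 1111111101111111101111110 (25 bits)


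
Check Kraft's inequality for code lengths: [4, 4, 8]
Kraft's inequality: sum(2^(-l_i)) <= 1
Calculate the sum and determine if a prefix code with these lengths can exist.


Sum = 2^(-4) + 2^(-4) + 2^(-8)
    = 0.0625 + 0.0625 + 0.00390625
    = 33/256 = 0.12890625
Since 0.12890625 <= 1, Kraft's inequality IS satisfied.
A prefix code with these lengths CAN exist.

Kraft sum = 0.12890625. Satisfied.


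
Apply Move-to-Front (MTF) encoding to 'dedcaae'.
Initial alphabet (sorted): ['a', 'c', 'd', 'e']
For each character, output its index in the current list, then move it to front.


MTF encoding:
'd': index 2 in ['a', 'c', 'd', 'e'] -> ['d', 'a', 'c', 'e']
'e': index 3 in ['d', 'a', 'c', 'e'] -> ['e', 'd', 'a', 'c']
'd': index 1 in ['e', 'd', 'a', 'c'] -> ['d', 'e', 'a', 'c']
'c': index 3 in ['d', 'e', 'a', 'c'] -> ['c', 'd', 'e', 'a']
'a': index 3 in ['c', 'd', 'e', 'a'] -> ['a', 'c', 'd', 'e']
'a': index 0 in ['a', 'c', 'd', 'e'] -> ['a', 'c', 'd', 'e']
'e': index 3 in ['a', 'c', 'd', 'e'] -> ['e', 'a', 'c', 'd']


Output: [2, 3, 1, 3, 3, 0, 3]


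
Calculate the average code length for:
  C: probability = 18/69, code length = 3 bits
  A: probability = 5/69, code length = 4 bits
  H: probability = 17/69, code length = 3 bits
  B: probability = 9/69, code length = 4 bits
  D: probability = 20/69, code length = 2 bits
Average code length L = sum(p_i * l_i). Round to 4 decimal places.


Weighted contributions p_i * l_i:
  C: (18/69) * 3 = 54/69
  A: (5/69) * 4 = 20/69
  H: (17/69) * 3 = 51/69
  B: (9/69) * 4 = 36/69
  D: (20/69) * 2 = 40/69
Sum = (54 + 20 + 51 + 36 + 40)/69 = 201/69

L = 201/69 = 2.9130 bits/symbol


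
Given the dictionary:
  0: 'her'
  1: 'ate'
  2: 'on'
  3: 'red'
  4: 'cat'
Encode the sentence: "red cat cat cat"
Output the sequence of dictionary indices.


Look up each word in the dictionary:
  'red' -> 3
  'cat' -> 4
  'cat' -> 4
  'cat' -> 4

Encoded: [3, 4, 4, 4]


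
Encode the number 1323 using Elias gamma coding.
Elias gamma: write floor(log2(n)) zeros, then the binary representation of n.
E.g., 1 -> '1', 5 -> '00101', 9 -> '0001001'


num_bits = floor(log2(1323)) + 1 = 11
leading_zeros = num_bits - 1 = 10
binary(1323) = 10100101011

Elias gamma(1323) = '0000000000' + '10100101011' = 000000000010100101011 (21 bits)


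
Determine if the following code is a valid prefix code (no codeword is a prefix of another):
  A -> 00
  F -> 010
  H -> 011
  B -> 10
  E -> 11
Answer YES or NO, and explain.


Checking each pair (does one codeword prefix another?):
  A='00' vs F='010': no prefix
  A='00' vs H='011': no prefix
  A='00' vs B='10': no prefix
  A='00' vs E='11': no prefix
  F='010' vs A='00': no prefix
  F='010' vs H='011': no prefix
  F='010' vs B='10': no prefix
  F='010' vs E='11': no prefix
  H='011' vs A='00': no prefix
  H='011' vs F='010': no prefix
  H='011' vs B='10': no prefix
  H='011' vs E='11': no prefix
  B='10' vs A='00': no prefix
  B='10' vs F='010': no prefix
  B='10' vs H='011': no prefix
  B='10' vs E='11': no prefix
  E='11' vs A='00': no prefix
  E='11' vs F='010': no prefix
  E='11' vs H='011': no prefix
  E='11' vs B='10': no prefix
No violation found over all pairs.

YES -- this is a valid prefix code. No codeword is a prefix of any other codeword.


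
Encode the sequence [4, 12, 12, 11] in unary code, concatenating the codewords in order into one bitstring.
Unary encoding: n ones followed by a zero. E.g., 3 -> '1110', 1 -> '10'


Encode each number as n ones followed by a terminating 0:
  4 -> 11110 (5 bits)
  12 -> 1111111111110 (13 bits)
  12 -> 1111111111110 (13 bits)
  11 -> 111111111110 (12 bits)
Total length = 5 + 13 + 13 + 12 = 43 bits.

Unary([4, 12, 12, 11]) = 1111011111111111101111111111110111111111110 (43 bits)


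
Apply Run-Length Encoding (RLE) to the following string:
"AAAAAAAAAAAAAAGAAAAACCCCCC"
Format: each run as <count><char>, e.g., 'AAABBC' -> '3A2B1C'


Scanning runs left to right:
  i=0: run of 'A' x 14 -> '14A'
  i=14: run of 'G' x 1 -> '1G'
  i=15: run of 'A' x 5 -> '5A'
  i=20: run of 'C' x 6 -> '6C'

RLE = 14A1G5A6C


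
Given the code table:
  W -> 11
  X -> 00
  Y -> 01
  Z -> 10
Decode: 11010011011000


Decoding:
11 -> W
01 -> Y
00 -> X
11 -> W
01 -> Y
10 -> Z
00 -> X


Result: WYXWYZX


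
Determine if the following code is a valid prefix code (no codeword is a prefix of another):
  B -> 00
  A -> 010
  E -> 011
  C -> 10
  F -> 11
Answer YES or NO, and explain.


Checking each pair (does one codeword prefix another?):
  B='00' vs A='010': no prefix
  B='00' vs E='011': no prefix
  B='00' vs C='10': no prefix
  B='00' vs F='11': no prefix
  A='010' vs B='00': no prefix
  A='010' vs E='011': no prefix
  A='010' vs C='10': no prefix
  A='010' vs F='11': no prefix
  E='011' vs B='00': no prefix
  E='011' vs A='010': no prefix
  E='011' vs C='10': no prefix
  E='011' vs F='11': no prefix
  C='10' vs B='00': no prefix
  C='10' vs A='010': no prefix
  C='10' vs E='011': no prefix
  C='10' vs F='11': no prefix
  F='11' vs B='00': no prefix
  F='11' vs A='010': no prefix
  F='11' vs E='011': no prefix
  F='11' vs C='10': no prefix
No violation found over all pairs.

YES -- this is a valid prefix code. No codeword is a prefix of any other codeword.


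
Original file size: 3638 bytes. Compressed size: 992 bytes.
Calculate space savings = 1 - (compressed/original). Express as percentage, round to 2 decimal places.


ratio = compressed/original = 992/3638 = 0.272677
savings = 1 - ratio = 1 - 0.272677 = 0.727323
as a percentage: 0.727323 * 100 = 72.73%

Space savings = 1 - 992/3638 = 72.73%


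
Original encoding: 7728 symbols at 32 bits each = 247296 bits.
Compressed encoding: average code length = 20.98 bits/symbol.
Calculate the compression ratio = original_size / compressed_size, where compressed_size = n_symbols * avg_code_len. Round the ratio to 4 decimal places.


original_size = n_symbols * orig_bits = 7728 * 32 = 247296 bits
compressed_size = n_symbols * avg_code_len = 7728 * 20.98 = 162133.44 bits
ratio = original_size / compressed_size = 247296 / 162133.44 = 1.5253

Compression ratio = 1.5253


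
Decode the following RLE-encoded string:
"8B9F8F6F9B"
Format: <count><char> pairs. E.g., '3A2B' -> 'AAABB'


Expanding each <count><char> pair:
  8B -> 'BBBBBBBB'
  9F -> 'FFFFFFFFF'
  8F -> 'FFFFFFFF'
  6F -> 'FFFFFF'
  9B -> 'BBBBBBBBB'

Decoded = BBBBBBBBFFFFFFFFFFFFFFFFFFFFFFFBBBBBBBBB


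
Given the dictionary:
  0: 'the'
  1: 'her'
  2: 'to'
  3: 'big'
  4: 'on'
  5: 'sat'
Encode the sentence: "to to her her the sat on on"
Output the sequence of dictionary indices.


Look up each word in the dictionary:
  'to' -> 2
  'to' -> 2
  'her' -> 1
  'her' -> 1
  'the' -> 0
  'sat' -> 5
  'on' -> 4
  'on' -> 4

Encoded: [2, 2, 1, 1, 0, 5, 4, 4]


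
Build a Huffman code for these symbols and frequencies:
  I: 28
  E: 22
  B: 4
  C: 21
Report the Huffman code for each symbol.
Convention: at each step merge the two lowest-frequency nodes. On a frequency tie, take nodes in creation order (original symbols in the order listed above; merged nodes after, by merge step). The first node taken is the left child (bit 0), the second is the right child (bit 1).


Huffman tree construction:
Step 1: Merge B(4) + C(21) = 25
Step 2: Merge E(22) + (B+C)(25) = 47
Step 3: Merge I(28) + (E+(B+C))(47) = 75
Read each symbol's code off the tree from the root (left child = 0, right child = 1).

Codes:
  I: 0 (length 1)
  E: 10 (length 2)
  B: 110 (length 3)
  C: 111 (length 3)
Average code length: 147/75 = 1.9600 bits/symbol


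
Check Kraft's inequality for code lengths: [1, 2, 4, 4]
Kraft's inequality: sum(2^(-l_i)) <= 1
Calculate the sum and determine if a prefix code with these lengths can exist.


Sum = 2^(-1) + 2^(-2) + 2^(-4) + 2^(-4)
    = 0.5 + 0.25 + 0.0625 + 0.0625
    = 14/16 = 0.875
Since 0.875 <= 1, Kraft's inequality IS satisfied.
A prefix code with these lengths CAN exist.

Kraft sum = 0.875. Satisfied.


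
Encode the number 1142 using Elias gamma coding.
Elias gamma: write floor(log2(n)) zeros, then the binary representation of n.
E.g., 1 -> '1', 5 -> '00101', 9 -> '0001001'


num_bits = floor(log2(1142)) + 1 = 11
leading_zeros = num_bits - 1 = 10
binary(1142) = 10001110110

Elias gamma(1142) = '0000000000' + '10001110110' = 000000000010001110110 (21 bits)
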